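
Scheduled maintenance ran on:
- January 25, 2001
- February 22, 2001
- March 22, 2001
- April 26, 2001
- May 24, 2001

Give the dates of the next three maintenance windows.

June 28, 2001; July 26, 2001; August 23, 2001

Gaps: 28, 28, 35, 28 days — a mix of 28 and 35. Every date is a Thursday.
Each is the 4th Thursday of its month.
June 2001 — 4th Thursday is June 28, 2001.
July 2001 — 4th Thursday is July 26, 2001.
4th Thursday of August 2001: August 23, 2001.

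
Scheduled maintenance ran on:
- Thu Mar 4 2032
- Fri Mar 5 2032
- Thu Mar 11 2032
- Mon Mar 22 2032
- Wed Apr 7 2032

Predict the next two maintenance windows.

Wed Apr 28 2032, Mon May 24 2032

Intervals are 1, 6, 11, 16 days — an arithmetic progression with common difference 5.
Next gap: 21 days. Wed Apr 7 2032 + 21 days = Wed Apr 28 2032.
Next gap: 26 days. Wed Apr 28 2032 + 26 days = Mon May 24 2032.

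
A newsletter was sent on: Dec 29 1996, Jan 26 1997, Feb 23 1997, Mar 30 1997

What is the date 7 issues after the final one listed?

Oct 26 1997

All Sundays; the gaps (28, 28, 35) vary with month length.
This is the last Sunday of each month.
Last Sunday of April 1997: Apr 27 1997.
May 1997 ends with Sunday May 25 1997.
June 1997 ends with Sunday Jun 29 1997.
Last Sunday of July 1997: Jul 27 1997.
August 1997 ends with Sunday Aug 31 1997.
Last Sunday of September 1997: Sep 28 1997.
Last Sunday of October 1997: Oct 26 1997.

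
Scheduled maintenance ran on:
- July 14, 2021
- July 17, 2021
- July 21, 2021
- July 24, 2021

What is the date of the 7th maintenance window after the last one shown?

Every event lands on a Wednesday or Saturday (gaps cycle 3, 4, 3).
So the schedule is: every Wednesday and Saturday.
Next Wednesday: July 28, 2021.
Next Saturday: July 31, 2021.
The following Wednesday is August 4, 2021.
The following Saturday is August 7, 2021.
Next Wednesday: August 11, 2021.
Next Saturday: August 14, 2021.
Next Wednesday: August 18, 2021.

August 18, 2021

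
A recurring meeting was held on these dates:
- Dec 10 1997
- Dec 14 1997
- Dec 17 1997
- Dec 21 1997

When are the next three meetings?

Every event lands on a Wednesday or Sunday (gaps cycle 4, 3, 4).
So the schedule is: every Wednesday and Sunday.
Next Wednesday: Dec 24 1997.
The following Sunday is Dec 28 1997.
Next Wednesday: Dec 31 1997.

Dec 24 1997, Dec 28 1997, Dec 31 1997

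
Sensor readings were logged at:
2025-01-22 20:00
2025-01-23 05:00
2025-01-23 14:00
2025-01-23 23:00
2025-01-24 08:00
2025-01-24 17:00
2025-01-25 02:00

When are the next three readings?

Spacing: 9, 9, 9, 9, 9, 9 h — constant 9 h.
2025-01-25 02:00 + 9 h = 2025-01-25 11:00.
2025-01-25 11:00 + 9 h = 2025-01-25 20:00.
2025-01-25 20:00 + 9 h = 2025-01-26 05:00.

2025-01-25 11:00, 2025-01-25 20:00, 2025-01-26 05:00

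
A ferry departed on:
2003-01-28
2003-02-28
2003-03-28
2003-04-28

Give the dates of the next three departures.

Each date is the 28th; the gaps (31, 28, 31) track the month lengths.
The rule is the 28th of each month.
May 2003: 2003-05-28.
Next: June 2003 → 2003-06-28.
Next: July 2003 → 2003-07-28.

2003-05-28, 2003-06-28, 2003-07-28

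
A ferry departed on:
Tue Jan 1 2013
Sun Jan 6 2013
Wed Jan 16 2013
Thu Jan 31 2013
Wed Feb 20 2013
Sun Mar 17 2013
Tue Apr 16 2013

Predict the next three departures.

Tue May 21 2013, Sun Jun 30 2013, Wed Aug 14 2013

Intervals are 5, 10, 15, 20, 25, 30 days — an arithmetic progression with common difference 5.
Next gap: 35 days. Tue Apr 16 2013 + 35 days = Tue May 21 2013.
Next gap: 40 days. Tue May 21 2013 + 40 days = Sun Jun 30 2013.
Next gap: 45 days. Sun Jun 30 2013 + 45 days = Wed Aug 14 2013.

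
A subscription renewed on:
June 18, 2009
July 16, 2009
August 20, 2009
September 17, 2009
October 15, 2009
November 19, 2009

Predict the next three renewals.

December 17, 2009; January 21, 2010; February 18, 2010

All dates are Thursdays, 28, 35, 28, 28, 35 days apart.
Specifically, the 3rd Thursday of each month.
December 2009 — 3rd Thursday is December 17, 2009.
January 2010 — 3rd Thursday is January 21, 2010.
3rd Thursday of February 2010: February 18, 2010.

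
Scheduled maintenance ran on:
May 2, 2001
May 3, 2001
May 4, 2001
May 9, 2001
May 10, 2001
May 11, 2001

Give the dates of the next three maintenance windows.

May 16, 2001; May 17, 2001; May 18, 2001

Every event lands on a Wednesday or Thursday or Friday (gaps cycle 1, 1, 5, 1, 1).
So the schedule is: every Wednesday, Thursday and Friday.
The following Wednesday is May 16, 2001.
The following Thursday is May 17, 2001.
The following Friday is May 18, 2001.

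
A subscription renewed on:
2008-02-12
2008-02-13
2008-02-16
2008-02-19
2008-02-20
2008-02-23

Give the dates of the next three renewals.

2008-02-26, 2008-02-27, 2008-03-01

The gap pattern 1, 3, 3, 1, 3 repeats every 3 events.
These are the Tuesdays, Wednesdays and Saturdays of each week.
Next Tuesday: 2008-02-26.
The following Wednesday is 2008-02-27.
Next Saturday: 2008-03-01.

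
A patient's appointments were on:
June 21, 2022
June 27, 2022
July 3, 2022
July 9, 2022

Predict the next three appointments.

July 15, 2022; July 21, 2022; July 27, 2022

Every event comes 6 days after the last (6, 6, 6).
July 9, 2022 + 6 days = July 15, 2022.
July 15, 2022 + 6 days = July 21, 2022.
July 21, 2022 + 6 days = July 27, 2022.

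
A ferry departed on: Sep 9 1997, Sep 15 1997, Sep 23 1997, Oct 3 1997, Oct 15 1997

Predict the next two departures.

Gaps: 6, 8, 10, 12 days — each gap is 2 larger than the previous one.
Next gap: 14 days. Oct 15 1997 + 14 days = Oct 29 1997.
Next gap: 16 days. Oct 29 1997 + 16 days = Nov 14 1997.

Oct 29 1997, Nov 14 1997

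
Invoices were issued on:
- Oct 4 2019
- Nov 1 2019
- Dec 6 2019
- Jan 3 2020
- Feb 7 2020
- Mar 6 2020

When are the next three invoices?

Apr 3 2020, May 1 2020, Jun 5 2020

Gaps: 28, 35, 28, 35, 28 days — a mix of 28 and 35. Every date is a Friday.
Each is the 1st Friday of its month.
April 2020 — 1st Friday is Apr 3 2020.
1st Friday of May 2020: May 1 2020.
1st Friday of June 2020: Jun 5 2020.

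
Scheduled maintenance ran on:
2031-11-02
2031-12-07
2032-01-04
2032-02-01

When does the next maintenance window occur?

2032-03-07

All dates are Sundays, 35, 28, 28 days apart.
Specifically, the 1st Sunday of each month.
1st Sunday of March 2032: 2032-03-07.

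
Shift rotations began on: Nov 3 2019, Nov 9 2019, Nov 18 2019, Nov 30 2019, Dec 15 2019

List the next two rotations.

Jan 2 2020, Jan 23 2020

The spacing grows by 3 each time: 6, 9, 12, 15 days.
Next gap: 18 days. Dec 15 2019 + 18 days = Jan 2 2020.
Next gap: 21 days. Jan 2 2020 + 21 days = Jan 23 2020.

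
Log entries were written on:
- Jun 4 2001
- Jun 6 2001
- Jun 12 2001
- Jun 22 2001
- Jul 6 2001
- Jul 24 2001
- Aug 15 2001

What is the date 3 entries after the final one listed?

The spacing grows by 4 each time: 2, 6, 10, 14, 18, 22 days.
Next gap: 26 days. Aug 15 2001 + 26 days = Sep 10 2001.
Next gap: 30 days. Sep 10 2001 + 30 days = Oct 10 2001.
Next gap: 34 days. Oct 10 2001 + 34 days = Nov 13 2001.

Nov 13 2001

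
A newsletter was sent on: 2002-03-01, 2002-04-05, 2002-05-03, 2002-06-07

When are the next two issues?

All dates are Fridays, 35, 28, 35 days apart.
Specifically, the 1st Friday of each month.
1st Friday of July 2002: 2002-07-05.
August 2002 — 1st Friday is 2002-08-02.

2002-07-05, 2002-08-02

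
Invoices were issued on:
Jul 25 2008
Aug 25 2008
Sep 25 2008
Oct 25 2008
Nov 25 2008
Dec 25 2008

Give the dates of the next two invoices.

Jan 25 2009, Feb 25 2009

Each date is the 25th; the gaps (31, 31, 30, 31, 30) track the month lengths.
The rule is the 25th of each month.
Next: January 2009 → Jan 25 2009.
Next: February 2009 → Feb 25 2009.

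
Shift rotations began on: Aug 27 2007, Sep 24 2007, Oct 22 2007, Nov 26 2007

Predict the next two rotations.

All dates are Mondays, 28, 28, 35 days apart.
Specifically, the 4th Monday of each month.
4th Monday of December 2007: Dec 24 2007.
January 2008 — 4th Monday is Jan 28 2008.

Dec 24 2007, Jan 28 2008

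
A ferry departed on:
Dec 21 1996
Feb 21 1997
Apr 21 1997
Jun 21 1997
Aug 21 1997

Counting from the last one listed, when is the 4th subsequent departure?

Apr 21 1998

The day-of-month is always 21 (62, 59, 61, 61 days between events).
So this recurs on the 21st of every 2 months.
October 1997: Oct 21 1997.
Next: December 1997 → Dec 21 1997.
Next: February 1998 → Feb 21 1998.
Next: April 1998 → Apr 21 1998.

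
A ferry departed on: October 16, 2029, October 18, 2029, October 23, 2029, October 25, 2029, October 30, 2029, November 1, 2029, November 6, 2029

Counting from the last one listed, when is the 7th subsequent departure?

November 29, 2029

The gap pattern 2, 5, 2, 5, 2, 5 repeats every 2 events.
These are the Tuesdays and Thursdays of each week.
Next Thursday: November 8, 2029.
Next Tuesday: November 13, 2029.
The following Thursday is November 15, 2029.
Next Tuesday: November 20, 2029.
The following Thursday is November 22, 2029.
Next Tuesday: November 27, 2029.
The following Thursday is November 29, 2029.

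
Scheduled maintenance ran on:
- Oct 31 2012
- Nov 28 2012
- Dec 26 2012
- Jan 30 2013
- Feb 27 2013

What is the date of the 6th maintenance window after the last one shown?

Aug 28 2013

Every date is a Wednesday; gaps 28, 28, 35, 28 days.
Each is the last Wednesday of its month (at least one falls on the 29th or later, ruling out '4th Wednesday').
Last Wednesday of March 2013: Mar 27 2013.
April 2013 ends with Wednesday Apr 24 2013.
Last Wednesday of May 2013: May 29 2013.
June 2013 ends with Wednesday Jun 26 2013.
Last Wednesday of July 2013: Jul 31 2013.
August 2013 ends with Wednesday Aug 28 2013.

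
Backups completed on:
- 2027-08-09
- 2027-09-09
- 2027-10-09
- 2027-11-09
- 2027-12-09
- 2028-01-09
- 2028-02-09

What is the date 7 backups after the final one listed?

Gaps: 31, 30, 31, 30, 31, 31 days — not constant. Every event is on the 9th of the month.
Pattern: the 9th of each month.
March 2028: 2028-03-09.
Next: April 2028 → 2028-04-09.
May 2028: 2028-05-09.
June 2028: 2028-06-09.
July 2028: 2028-07-09.
August 2028: 2028-08-09.
Next: September 2028 → 2028-09-09.

2028-09-09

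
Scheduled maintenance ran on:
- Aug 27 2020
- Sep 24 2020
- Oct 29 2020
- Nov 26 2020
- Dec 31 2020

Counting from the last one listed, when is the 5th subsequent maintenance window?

Every date is a Thursday; gaps 28, 35, 28, 35 days.
Each is the last Thursday of its month (at least one falls on the 29th or later, ruling out '4th Thursday').
Last Thursday of January 2021: Jan 28 2021.
Last Thursday of February 2021: Feb 25 2021.
March 2021 ends with Thursday Mar 25 2021.
April 2021 ends with Thursday Apr 29 2021.
May 2021 ends with Thursday May 27 2021.

May 27 2021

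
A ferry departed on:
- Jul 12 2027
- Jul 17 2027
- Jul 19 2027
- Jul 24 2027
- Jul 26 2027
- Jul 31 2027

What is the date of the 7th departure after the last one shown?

Every event lands on a Monday or Saturday (gaps cycle 5, 2, 5, 2, 5).
So the schedule is: every Monday and Saturday.
Next Monday: Aug 2 2027.
Next Saturday: Aug 7 2027.
The following Monday is Aug 9 2027.
The following Saturday is Aug 14 2027.
The following Monday is Aug 16 2027.
The following Saturday is Aug 21 2027.
The following Monday is Aug 23 2027.

Aug 23 2027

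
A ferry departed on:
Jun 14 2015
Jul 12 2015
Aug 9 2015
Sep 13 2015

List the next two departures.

Gaps: 28, 28, 35 days — a mix of 28 and 35. Every date is a Sunday.
Each is the 2nd Sunday of its month.
October 2015 — 2nd Sunday is Oct 11 2015.
November 2015 — 2nd Sunday is Nov 8 2015.

Oct 11 2015, Nov 8 2015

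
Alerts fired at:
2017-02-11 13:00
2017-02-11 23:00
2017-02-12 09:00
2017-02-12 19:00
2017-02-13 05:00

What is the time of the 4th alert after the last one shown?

2017-02-14 21:00

The interval is a steady 10 hours (10, 10, 10, 10).
2017-02-13 05:00 + 10 h = 2017-02-13 15:00.
2017-02-13 15:00 + 10 h = 2017-02-14 01:00.
2017-02-14 01:00 + 10 h = 2017-02-14 11:00.
2017-02-14 11:00 + 10 h = 2017-02-14 21:00.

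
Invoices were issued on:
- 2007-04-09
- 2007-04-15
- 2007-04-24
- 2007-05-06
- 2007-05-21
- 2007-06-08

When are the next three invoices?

2007-06-29, 2007-07-23, 2007-08-19

The spacing grows by 3 each time: 6, 9, 12, 15, 18 days.
Next gap: 21 days. 2007-06-08 + 21 days = 2007-06-29.
Next gap: 24 days. 2007-06-29 + 24 days = 2007-07-23.
Next gap: 27 days. 2007-07-23 + 27 days = 2007-08-19.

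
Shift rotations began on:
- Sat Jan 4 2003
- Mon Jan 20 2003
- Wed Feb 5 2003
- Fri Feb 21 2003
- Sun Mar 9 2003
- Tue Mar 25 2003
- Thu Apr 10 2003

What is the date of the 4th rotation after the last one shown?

Fri Jun 13 2003

Every event comes 16 days after the last (16, 16, 16, 16, 16, 16).
Thu Apr 10 2003 + 16 days = Sat Apr 26 2003.
Sat Apr 26 2003 + 16 days = Mon May 12 2003.
Mon May 12 2003 + 16 days = Wed May 28 2003.
Wed May 28 2003 + 16 days = Fri Jun 13 2003.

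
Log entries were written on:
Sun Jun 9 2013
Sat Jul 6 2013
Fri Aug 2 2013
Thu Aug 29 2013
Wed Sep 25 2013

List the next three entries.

Gaps between consecutive events: 27, 27, 27, 27 days — a constant 27-day interval.
Wed Sep 25 2013 + 27 days = Tue Oct 22 2013.
Tue Oct 22 2013 + 27 days = Mon Nov 18 2013.
Mon Nov 18 2013 + 27 days = Sun Dec 15 2013.

Tue Oct 22 2013, Mon Nov 18 2013, Sun Dec 15 2013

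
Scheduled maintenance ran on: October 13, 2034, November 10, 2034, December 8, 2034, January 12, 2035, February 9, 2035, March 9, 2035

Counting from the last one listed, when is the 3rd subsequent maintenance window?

These are Fridays at 28- or 35-day spacing (28, 28, 35, 28, 28).
The pattern: 2nd Friday of the month.
2nd Friday of April 2035: April 13, 2035.
May 2035 — 2nd Friday is May 11, 2035.
June 2035 — 2nd Friday is June 8, 2035.

June 8, 2035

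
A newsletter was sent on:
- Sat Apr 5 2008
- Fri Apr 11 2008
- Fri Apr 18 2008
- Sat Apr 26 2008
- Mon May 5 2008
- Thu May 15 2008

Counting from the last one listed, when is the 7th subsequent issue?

Thu Aug 21 2008

Intervals are 6, 7, 8, 9, 10 days — an arithmetic progression with common difference 1.
Next gap: 11 days. Thu May 15 2008 + 11 days = Mon May 26 2008.
Next gap: 12 days. Mon May 26 2008 + 12 days = Sat Jun 7 2008.
Next gap: 13 days. Sat Jun 7 2008 + 13 days = Fri Jun 20 2008.
Next gap: 14 days. Fri Jun 20 2008 + 14 days = Fri Jul 4 2008.
Next gap: 15 days. Fri Jul 4 2008 + 15 days = Sat Jul 19 2008.
Next gap: 16 days. Sat Jul 19 2008 + 16 days = Mon Aug 4 2008.
Next gap: 17 days. Mon Aug 4 2008 + 17 days = Thu Aug 21 2008.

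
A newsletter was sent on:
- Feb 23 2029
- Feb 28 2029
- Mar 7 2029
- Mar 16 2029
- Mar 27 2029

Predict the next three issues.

Apr 9 2029, Apr 24 2029, May 11 2029

Gaps: 5, 7, 9, 11 days — each gap is 2 larger than the previous one.
Next gap: 13 days. Mar 27 2029 + 13 days = Apr 9 2029.
Next gap: 15 days. Apr 9 2029 + 15 days = Apr 24 2029.
Next gap: 17 days. Apr 24 2029 + 17 days = May 11 2029.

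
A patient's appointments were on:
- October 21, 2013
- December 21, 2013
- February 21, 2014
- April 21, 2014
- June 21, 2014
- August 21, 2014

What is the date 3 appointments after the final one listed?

February 21, 2015

Each date is the 21st; the gaps (61, 62, 59, 61, 61) track the month lengths.
The rule is the 21st of every 2 months.
October 2014: October 21, 2014.
Next: December 2014 → December 21, 2014.
February 2015: February 21, 2015.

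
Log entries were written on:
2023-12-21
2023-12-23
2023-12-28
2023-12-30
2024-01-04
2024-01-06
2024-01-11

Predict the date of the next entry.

Gaps: 2, 5, 2, 5, 2, 5 days — not constant, but cyclic with period 2.
The events fall on every Thursday and Saturday.
The following Saturday is 2024-01-13.

2024-01-13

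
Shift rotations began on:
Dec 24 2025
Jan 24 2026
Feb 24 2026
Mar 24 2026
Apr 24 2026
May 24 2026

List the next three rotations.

The day-of-month is always 24 (31, 31, 28, 31, 30 days between events).
So this recurs on the 24th of each month.
Next: June 2026 → Jun 24 2026.
July 2026: Jul 24 2026.
August 2026: Aug 24 2026.

Jun 24 2026, Jul 24 2026, Aug 24 2026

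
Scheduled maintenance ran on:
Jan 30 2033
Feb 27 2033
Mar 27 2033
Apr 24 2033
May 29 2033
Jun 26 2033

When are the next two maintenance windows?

These are Sundays with 28, 28, 28, 35, 28-day gaps.
Each is the final Sunday of its month — Jan 30 2033 is past the 28th, so '4th Sunday' doesn't fit.
Last Sunday of July 2033: Jul 31 2033.
Last Sunday of August 2033: Aug 28 2033.

Jul 31 2033, Aug 28 2033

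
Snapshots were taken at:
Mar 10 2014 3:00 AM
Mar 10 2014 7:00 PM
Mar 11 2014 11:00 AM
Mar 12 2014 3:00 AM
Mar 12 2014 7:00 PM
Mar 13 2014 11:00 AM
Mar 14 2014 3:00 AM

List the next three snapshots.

Spacing: 16, 16, 16, 16, 16, 16 h — constant 16 h.
Mar 14 2014 3:00 AM + 16 h = Mar 14 2014 7:00 PM.
Mar 14 2014 7:00 PM + 16 h = Mar 15 2014 11:00 AM.
Mar 15 2014 11:00 AM + 16 h = Mar 16 2014 3:00 AM.

Mar 14 2014 7:00 PM, Mar 15 2014 11:00 AM, Mar 16 2014 3:00 AM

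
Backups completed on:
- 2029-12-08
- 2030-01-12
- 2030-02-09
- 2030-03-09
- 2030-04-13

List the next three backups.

All dates are Saturdays, 35, 28, 28, 35 days apart.
Specifically, the 2nd Saturday of each month.
2nd Saturday of May 2030: 2030-05-11.
June 2030 — 2nd Saturday is 2030-06-08.
July 2030 — 2nd Saturday is 2030-07-13.

2030-05-11, 2030-06-08, 2030-07-13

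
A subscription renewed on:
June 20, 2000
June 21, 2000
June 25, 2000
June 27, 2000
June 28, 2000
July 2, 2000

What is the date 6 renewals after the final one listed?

July 16, 2000

Gaps: 1, 4, 2, 1, 4 days — not constant, but cyclic with period 3.
The events fall on every Tuesday, Wednesday and Sunday.
Next Tuesday: July 4, 2000.
Next Wednesday: July 5, 2000.
The following Sunday is July 9, 2000.
The following Tuesday is July 11, 2000.
The following Wednesday is July 12, 2000.
Next Sunday: July 16, 2000.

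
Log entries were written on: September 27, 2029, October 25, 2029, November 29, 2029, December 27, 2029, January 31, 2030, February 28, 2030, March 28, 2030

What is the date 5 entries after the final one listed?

August 29, 2030

These are Thursdays with 28, 35, 28, 35, 28, 28-day gaps.
Each is the final Thursday of its month — November 29, 2029 is past the 28th, so '4th Thursday' doesn't fit.
Last Thursday of April 2030: April 25, 2030.
May 2030 ends with Thursday May 30, 2030.
Last Thursday of June 2030: June 27, 2030.
July 2030 ends with Thursday July 25, 2030.
Last Thursday of August 2030: August 29, 2030.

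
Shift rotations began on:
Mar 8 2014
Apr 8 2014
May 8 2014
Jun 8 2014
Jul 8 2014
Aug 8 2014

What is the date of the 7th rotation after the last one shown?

Mar 8 2015

Gaps: 31, 30, 31, 30, 31 days — not constant. Every event is on the 8th of the month.
Pattern: the 8th of each month.
September 2014: Sep 8 2014.
October 2014: Oct 8 2014.
November 2014: Nov 8 2014.
Next: December 2014 → Dec 8 2014.
Next: January 2015 → Jan 8 2015.
Next: February 2015 → Feb 8 2015.
March 2015: Mar 8 2015.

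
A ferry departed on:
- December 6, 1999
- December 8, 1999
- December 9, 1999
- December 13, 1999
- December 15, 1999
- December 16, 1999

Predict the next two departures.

December 20, 1999; December 22, 1999

Gaps: 2, 1, 4, 2, 1 days — not constant, but cyclic with period 3.
The events fall on every Monday, Wednesday and Thursday.
The following Monday is December 20, 1999.
Next Wednesday: December 22, 1999.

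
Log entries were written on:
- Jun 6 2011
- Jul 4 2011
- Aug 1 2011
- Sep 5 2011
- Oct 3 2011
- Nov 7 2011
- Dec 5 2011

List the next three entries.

Gaps: 28, 28, 35, 28, 35, 28 days — a mix of 28 and 35. Every date is a Monday.
Each is the 1st Monday of its month.
1st Monday of January 2012: Jan 2 2012.
February 2012 — 1st Monday is Feb 6 2012.
March 2012 — 1st Monday is Mar 5 2012.

Jan 2 2012, Feb 6 2012, Mar 5 2012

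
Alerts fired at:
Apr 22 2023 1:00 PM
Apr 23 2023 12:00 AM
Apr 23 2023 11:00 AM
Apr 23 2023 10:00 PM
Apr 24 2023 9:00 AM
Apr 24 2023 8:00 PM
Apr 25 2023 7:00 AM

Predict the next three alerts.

Apr 25 2023 6:00 PM, Apr 26 2023 5:00 AM, Apr 26 2023 4:00 PM

Spacing: 11, 11, 11, 11, 11, 11 h — constant 11 h.
Apr 25 2023 7:00 AM + 11 h = Apr 25 2023 6:00 PM.
Apr 25 2023 6:00 PM + 11 h = Apr 26 2023 5:00 AM.
Apr 26 2023 5:00 AM + 11 h = Apr 26 2023 4:00 PM.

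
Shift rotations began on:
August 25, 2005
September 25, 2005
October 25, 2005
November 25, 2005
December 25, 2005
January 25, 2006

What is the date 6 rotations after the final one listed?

Each date is the 25th; the gaps (31, 30, 31, 30, 31) track the month lengths.
The rule is the 25th of each month.
Next: February 2006 → February 25, 2006.
Next: March 2006 → March 25, 2006.
Next: April 2006 → April 25, 2006.
Next: May 2006 → May 25, 2006.
Next: June 2006 → June 25, 2006.
Next: July 2006 → July 25, 2006.

July 25, 2006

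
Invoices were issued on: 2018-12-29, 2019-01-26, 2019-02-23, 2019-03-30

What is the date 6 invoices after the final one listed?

All Saturdays; the gaps (28, 28, 35) vary with month length.
This is the last Saturday of each month.
Last Saturday of April 2019: 2019-04-27.
May 2019 ends with Saturday 2019-05-25.
June 2019 ends with Saturday 2019-06-29.
Last Saturday of July 2019: 2019-07-27.
Last Saturday of August 2019: 2019-08-31.
September 2019 ends with Saturday 2019-09-28.

2019-09-28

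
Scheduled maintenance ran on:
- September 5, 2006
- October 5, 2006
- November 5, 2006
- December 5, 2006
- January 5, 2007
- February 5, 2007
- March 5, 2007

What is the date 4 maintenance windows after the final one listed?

The day-of-month is always 5 (30, 31, 30, 31, 31, 28 days between events).
So this recurs on the 5th of each month.
Next: April 2007 → April 5, 2007.
Next: May 2007 → May 5, 2007.
June 2007: June 5, 2007.
Next: July 2007 → July 5, 2007.

July 5, 2007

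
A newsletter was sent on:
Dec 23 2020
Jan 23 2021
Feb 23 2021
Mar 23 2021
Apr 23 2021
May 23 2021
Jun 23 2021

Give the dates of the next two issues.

Jul 23 2021, Aug 23 2021

Gaps: 31, 31, 28, 31, 30, 31 days — not constant. Every event is on the 23rd of the month.
Pattern: the 23rd of each month.
Next: July 2021 → Jul 23 2021.
Next: August 2021 → Aug 23 2021.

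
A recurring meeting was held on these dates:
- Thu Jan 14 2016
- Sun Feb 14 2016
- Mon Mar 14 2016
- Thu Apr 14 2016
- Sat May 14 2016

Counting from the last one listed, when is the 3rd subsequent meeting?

Sun Aug 14 2016

Each date is the 14th; the gaps (31, 29, 31, 30) track the month lengths.
The rule is the 14th of each month.
June 2016: Tue Jun 14 2016.
Next: July 2016 → Thu Jul 14 2016.
Next: August 2016 → Sun Aug 14 2016.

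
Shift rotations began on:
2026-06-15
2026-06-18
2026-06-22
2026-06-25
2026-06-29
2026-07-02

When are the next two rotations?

Gaps: 3, 4, 3, 4, 3 days — not constant, but cyclic with period 2.
The events fall on every Monday and Thursday.
Next Monday: 2026-07-06.
Next Thursday: 2026-07-09.

2026-07-06, 2026-07-09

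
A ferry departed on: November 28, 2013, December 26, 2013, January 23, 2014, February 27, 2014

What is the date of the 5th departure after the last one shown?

These are Thursdays at 28- or 35-day spacing (28, 28, 35).
The pattern: 4th Thursday of the month.
March 2014 — 4th Thursday is March 27, 2014.
4th Thursday of April 2014: April 24, 2014.
May 2014 — 4th Thursday is May 22, 2014.
June 2014 — 4th Thursday is June 26, 2014.
July 2014 — 4th Thursday is July 24, 2014.

July 24, 2014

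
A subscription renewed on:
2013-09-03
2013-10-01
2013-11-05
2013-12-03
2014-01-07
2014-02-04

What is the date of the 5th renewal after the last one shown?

These are Tuesdays at 28- or 35-day spacing (28, 35, 28, 35, 28).
The pattern: 1st Tuesday of the month.
March 2014 — 1st Tuesday is 2014-03-04.
1st Tuesday of April 2014: 2014-04-01.
1st Tuesday of May 2014: 2014-05-06.
June 2014 — 1st Tuesday is 2014-06-03.
1st Tuesday of July 2014: 2014-07-01.

2014-07-01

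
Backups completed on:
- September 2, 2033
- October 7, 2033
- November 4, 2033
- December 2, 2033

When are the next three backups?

January 6, 2034; February 3, 2034; March 3, 2034

Gaps: 35, 28, 28 days — a mix of 28 and 35. Every date is a Friday.
Each is the 1st Friday of its month.
1st Friday of January 2034: January 6, 2034.
1st Friday of February 2034: February 3, 2034.
1st Friday of March 2034: March 3, 2034.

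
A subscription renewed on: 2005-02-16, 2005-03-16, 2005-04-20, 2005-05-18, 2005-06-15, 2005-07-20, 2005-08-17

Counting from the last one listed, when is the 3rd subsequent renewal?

These are Wednesdays at 28- or 35-day spacing (28, 35, 28, 28, 35, 28).
The pattern: 3rd Wednesday of the month.
September 2005 — 3rd Wednesday is 2005-09-21.
October 2005 — 3rd Wednesday is 2005-10-19.
3rd Wednesday of November 2005: 2005-11-16.

2005-11-16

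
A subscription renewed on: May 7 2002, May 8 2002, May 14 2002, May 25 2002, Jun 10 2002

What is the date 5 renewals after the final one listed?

Nov 12 2002

The spacing grows by 5 each time: 1, 6, 11, 16 days.
Next gap: 21 days. Jun 10 2002 + 21 days = Jul 1 2002.
Next gap: 26 days. Jul 1 2002 + 26 days = Jul 27 2002.
Next gap: 31 days. Jul 27 2002 + 31 days = Aug 27 2002.
Next gap: 36 days. Aug 27 2002 + 36 days = Oct 2 2002.
Next gap: 41 days. Oct 2 2002 + 41 days = Nov 12 2002.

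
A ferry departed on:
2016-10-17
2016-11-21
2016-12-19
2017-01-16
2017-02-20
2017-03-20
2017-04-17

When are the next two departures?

2017-05-15, 2017-06-19

Gaps: 35, 28, 28, 35, 28, 28 days — a mix of 28 and 35. Every date is a Monday.
Each is the 3rd Monday of its month.
3rd Monday of May 2017: 2017-05-15.
3rd Monday of June 2017: 2017-06-19.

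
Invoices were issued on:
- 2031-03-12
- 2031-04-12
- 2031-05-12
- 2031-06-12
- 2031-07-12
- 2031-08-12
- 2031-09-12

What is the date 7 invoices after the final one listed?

Gaps: 31, 30, 31, 30, 31, 31 days — not constant. Every event is on the 12th of the month.
Pattern: the 12th of each month.
October 2031: 2031-10-12.
Next: November 2031 → 2031-11-12.
Next: December 2031 → 2031-12-12.
January 2032: 2032-01-12.
Next: February 2032 → 2032-02-12.
Next: March 2032 → 2032-03-12.
April 2032: 2032-04-12.

2032-04-12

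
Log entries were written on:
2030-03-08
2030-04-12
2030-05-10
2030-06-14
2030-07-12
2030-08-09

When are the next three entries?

2030-09-13, 2030-10-11, 2030-11-08

Gaps: 35, 28, 35, 28, 28 days — a mix of 28 and 35. Every date is a Friday.
Each is the 2nd Friday of its month.
September 2030 — 2nd Friday is 2030-09-13.
October 2030 — 2nd Friday is 2030-10-11.
November 2030 — 2nd Friday is 2030-11-08.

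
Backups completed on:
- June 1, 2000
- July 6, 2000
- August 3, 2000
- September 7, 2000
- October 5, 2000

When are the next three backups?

All dates are Thursdays, 35, 28, 35, 28 days apart.
Specifically, the 1st Thursday of each month.
1st Thursday of November 2000: November 2, 2000.
1st Thursday of December 2000: December 7, 2000.
1st Thursday of January 2001: January 4, 2001.

November 2, 2000; December 7, 2000; January 4, 2001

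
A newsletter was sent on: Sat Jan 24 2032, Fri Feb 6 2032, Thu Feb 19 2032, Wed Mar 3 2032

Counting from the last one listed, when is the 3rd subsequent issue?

Gaps between consecutive events: 13, 13, 13 days — a constant 13-day interval.
Wed Mar 3 2032 + 13 days = Tue Mar 16 2032.
Tue Mar 16 2032 + 13 days = Mon Mar 29 2032.
Mon Mar 29 2032 + 13 days = Sun Apr 11 2032.

Sun Apr 11 2032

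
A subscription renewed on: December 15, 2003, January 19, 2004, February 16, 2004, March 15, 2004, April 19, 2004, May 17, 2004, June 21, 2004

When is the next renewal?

Gaps: 35, 28, 28, 35, 28, 35 days — a mix of 28 and 35. Every date is a Monday.
Each is the 3rd Monday of its month.
3rd Monday of July 2004: July 19, 2004.

July 19, 2004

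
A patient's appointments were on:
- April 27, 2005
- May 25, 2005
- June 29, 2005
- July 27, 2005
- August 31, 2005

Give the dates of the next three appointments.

All Wednesdays; the gaps (28, 35, 28, 35) vary with month length.
This is the last Wednesday of each month.
Last Wednesday of September 2005: September 28, 2005.
October 2005 ends with Wednesday October 26, 2005.
Last Wednesday of November 2005: November 30, 2005.

September 28, 2005; October 26, 2005; November 30, 2005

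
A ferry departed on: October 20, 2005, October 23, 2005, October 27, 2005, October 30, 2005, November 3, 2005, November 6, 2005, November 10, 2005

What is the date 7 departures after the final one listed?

Gaps: 3, 4, 3, 4, 3, 4 days — not constant, but cyclic with period 2.
The events fall on every Thursday and Sunday.
The following Sunday is November 13, 2005.
Next Thursday: November 17, 2005.
Next Sunday: November 20, 2005.
The following Thursday is November 24, 2005.
The following Sunday is November 27, 2005.
Next Thursday: December 1, 2005.
The following Sunday is December 4, 2005.

December 4, 2005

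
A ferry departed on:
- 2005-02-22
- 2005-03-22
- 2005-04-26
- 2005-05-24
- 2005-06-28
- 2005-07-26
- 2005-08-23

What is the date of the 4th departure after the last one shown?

These are Tuesdays at 28- or 35-day spacing (28, 35, 28, 35, 28, 28).
The pattern: 4th Tuesday of the month.
September 2005 — 4th Tuesday is 2005-09-27.
October 2005 — 4th Tuesday is 2005-10-25.
November 2005 — 4th Tuesday is 2005-11-22.
4th Tuesday of December 2005: 2005-12-27.

2005-12-27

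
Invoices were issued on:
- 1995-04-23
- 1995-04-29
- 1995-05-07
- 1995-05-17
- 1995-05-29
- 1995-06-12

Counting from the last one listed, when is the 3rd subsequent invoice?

1995-08-05

Gaps: 6, 8, 10, 12, 14 days — each gap is 2 larger than the previous one.
Next gap: 16 days. 1995-06-12 + 16 days = 1995-06-28.
Next gap: 18 days. 1995-06-28 + 18 days = 1995-07-16.
Next gap: 20 days. 1995-07-16 + 20 days = 1995-08-05.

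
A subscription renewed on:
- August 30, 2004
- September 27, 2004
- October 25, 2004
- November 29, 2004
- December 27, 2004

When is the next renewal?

All Mondays; the gaps (28, 28, 35, 28) vary with month length.
This is the last Monday of each month.
January 2005 ends with Monday January 31, 2005.

January 31, 2005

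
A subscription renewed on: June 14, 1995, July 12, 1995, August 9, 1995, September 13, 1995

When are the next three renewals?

These are Wednesdays at 28- or 35-day spacing (28, 28, 35).
The pattern: 2nd Wednesday of the month.
October 1995 — 2nd Wednesday is October 11, 1995.
November 1995 — 2nd Wednesday is November 8, 1995.
December 1995 — 2nd Wednesday is December 13, 1995.

October 11, 1995; November 8, 1995; December 13, 1995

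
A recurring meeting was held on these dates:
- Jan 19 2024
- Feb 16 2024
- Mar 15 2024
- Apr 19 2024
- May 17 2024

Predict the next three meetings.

Jun 21 2024, Jul 19 2024, Aug 16 2024

All dates are Fridays, 28, 28, 35, 28 days apart.
Specifically, the 3rd Friday of each month.
June 2024 — 3rd Friday is Jun 21 2024.
July 2024 — 3rd Friday is Jul 19 2024.
3rd Friday of August 2024: Aug 16 2024.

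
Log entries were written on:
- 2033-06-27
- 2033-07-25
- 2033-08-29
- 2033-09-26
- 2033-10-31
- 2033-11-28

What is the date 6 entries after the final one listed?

These are Mondays with 28, 35, 28, 35, 28-day gaps.
Each is the final Monday of its month — 2033-08-29 is past the 28th, so '4th Monday' doesn't fit.
December 2033 ends with Monday 2033-12-26.
Last Monday of January 2034: 2034-01-30.
Last Monday of February 2034: 2034-02-27.
March 2034 ends with Monday 2034-03-27.
Last Monday of April 2034: 2034-04-24.
May 2034 ends with Monday 2034-05-29.

2034-05-29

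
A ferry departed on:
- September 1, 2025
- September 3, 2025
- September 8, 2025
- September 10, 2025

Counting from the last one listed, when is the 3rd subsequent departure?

September 22, 2025

Every event lands on a Monday or Wednesday (gaps cycle 2, 5, 2).
So the schedule is: every Monday and Wednesday.
The following Monday is September 15, 2025.
The following Wednesday is September 17, 2025.
Next Monday: September 22, 2025.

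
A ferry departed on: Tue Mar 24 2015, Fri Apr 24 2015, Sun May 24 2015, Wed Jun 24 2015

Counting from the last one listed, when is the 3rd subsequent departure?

Thu Sep 24 2015

The day-of-month is always 24 (31, 30, 31 days between events).
So this recurs on the 24th of each month.
Next: July 2015 → Fri Jul 24 2015.
Next: August 2015 → Mon Aug 24 2015.
September 2015: Thu Sep 24 2015.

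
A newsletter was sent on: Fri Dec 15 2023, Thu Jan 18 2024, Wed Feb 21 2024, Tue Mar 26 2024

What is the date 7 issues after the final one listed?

Tue Nov 19 2024

Every event comes 34 days after the last (34, 34, 34).
Tue Mar 26 2024 + 34 days = Mon Apr 29 2024.
Mon Apr 29 2024 + 34 days = Sun Jun 2 2024.
Sun Jun 2 2024 + 34 days = Sat Jul 6 2024.
Sat Jul 6 2024 + 34 days = Fri Aug 9 2024.
Fri Aug 9 2024 + 34 days = Thu Sep 12 2024.
Thu Sep 12 2024 + 34 days = Wed Oct 16 2024.
Wed Oct 16 2024 + 34 days = Tue Nov 19 2024.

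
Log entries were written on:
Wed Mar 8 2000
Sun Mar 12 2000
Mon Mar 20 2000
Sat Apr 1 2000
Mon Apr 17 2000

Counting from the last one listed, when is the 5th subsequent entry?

Intervals are 4, 8, 12, 16 days — an arithmetic progression with common difference 4.
Next gap: 20 days. Mon Apr 17 2000 + 20 days = Sun May 7 2000.
Next gap: 24 days. Sun May 7 2000 + 24 days = Wed May 31 2000.
Next gap: 28 days. Wed May 31 2000 + 28 days = Wed Jun 28 2000.
Next gap: 32 days. Wed Jun 28 2000 + 32 days = Sun Jul 30 2000.
Next gap: 36 days. Sun Jul 30 2000 + 36 days = Mon Sep 4 2000.

Mon Sep 4 2000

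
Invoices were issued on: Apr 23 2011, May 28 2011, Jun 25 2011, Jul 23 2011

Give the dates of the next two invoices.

All dates are Saturdays, 35, 28, 28 days apart.
Specifically, the 4th Saturday of each month.
4th Saturday of August 2011: Aug 27 2011.
4th Saturday of September 2011: Sep 24 2011.

Aug 27 2011, Sep 24 2011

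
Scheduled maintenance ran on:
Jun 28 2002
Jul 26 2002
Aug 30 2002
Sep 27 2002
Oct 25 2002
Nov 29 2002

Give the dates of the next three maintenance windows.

These are Fridays with 28, 35, 28, 28, 35-day gaps.
Each is the final Friday of its month — Aug 30 2002 is past the 28th, so '4th Friday' doesn't fit.
Last Friday of December 2002: Dec 27 2002.
Last Friday of January 2003: Jan 31 2003.
Last Friday of February 2003: Feb 28 2003.

Dec 27 2002, Jan 31 2003, Feb 28 2003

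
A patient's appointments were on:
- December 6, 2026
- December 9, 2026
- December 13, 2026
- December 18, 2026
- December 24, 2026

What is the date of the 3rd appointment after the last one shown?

The spacing grows by 1 each time: 3, 4, 5, 6 days.
Next gap: 7 days. December 24, 2026 + 7 days = December 31, 2026.
Next gap: 8 days. December 31, 2026 + 8 days = January 8, 2027.
Next gap: 9 days. January 8, 2027 + 9 days = January 17, 2027.

January 17, 2027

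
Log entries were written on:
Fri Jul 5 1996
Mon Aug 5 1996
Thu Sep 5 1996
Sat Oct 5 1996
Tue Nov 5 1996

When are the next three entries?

Each date is the 5th; the gaps (31, 31, 30, 31) track the month lengths.
The rule is the 5th of each month.
Next: December 1996 → Thu Dec 5 1996.
January 1997: Sun Jan 5 1997.
February 1997: Wed Feb 5 1997.

Thu Dec 5 1996, Sun Jan 5 1997, Wed Feb 5 1997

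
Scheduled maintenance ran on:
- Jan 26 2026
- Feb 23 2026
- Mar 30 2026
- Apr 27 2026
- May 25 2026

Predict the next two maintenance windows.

Every date is a Monday; gaps 28, 35, 28, 28 days.
Each is the last Monday of its month (at least one falls on the 29th or later, ruling out '4th Monday').
June 2026 ends with Monday Jun 29 2026.
July 2026 ends with Monday Jul 27 2026.

Jun 29 2026, Jul 27 2026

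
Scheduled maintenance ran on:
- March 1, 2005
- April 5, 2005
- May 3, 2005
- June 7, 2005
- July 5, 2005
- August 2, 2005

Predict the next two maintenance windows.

September 6, 2005; October 4, 2005

All dates are Tuesdays, 35, 28, 35, 28, 28 days apart.
Specifically, the 1st Tuesday of each month.
1st Tuesday of September 2005: September 6, 2005.
October 2005 — 1st Tuesday is October 4, 2005.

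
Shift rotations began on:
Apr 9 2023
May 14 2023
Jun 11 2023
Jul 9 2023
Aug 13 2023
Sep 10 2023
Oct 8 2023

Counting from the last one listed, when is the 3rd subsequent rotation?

Jan 14 2024

All dates are Sundays, 35, 28, 28, 35, 28, 28 days apart.
Specifically, the 2nd Sunday of each month.
November 2023 — 2nd Sunday is Nov 12 2023.
December 2023 — 2nd Sunday is Dec 10 2023.
January 2024 — 2nd Sunday is Jan 14 2024.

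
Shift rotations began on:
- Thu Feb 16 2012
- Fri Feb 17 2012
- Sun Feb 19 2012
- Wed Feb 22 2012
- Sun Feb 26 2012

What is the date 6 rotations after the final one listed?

The spacing grows by 1 each time: 1, 2, 3, 4 days.
Next gap: 5 days. Sun Feb 26 2012 + 5 days = Fri Mar 2 2012.
Next gap: 6 days. Fri Mar 2 2012 + 6 days = Thu Mar 8 2012.
Next gap: 7 days. Thu Mar 8 2012 + 7 days = Thu Mar 15 2012.
Next gap: 8 days. Thu Mar 15 2012 + 8 days = Fri Mar 23 2012.
Next gap: 9 days. Fri Mar 23 2012 + 9 days = Sun Apr 1 2012.
Next gap: 10 days. Sun Apr 1 2012 + 10 days = Wed Apr 11 2012.

Wed Apr 11 2012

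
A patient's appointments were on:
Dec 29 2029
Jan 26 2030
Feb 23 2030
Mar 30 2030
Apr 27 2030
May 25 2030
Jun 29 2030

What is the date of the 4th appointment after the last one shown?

All Saturdays; the gaps (28, 28, 35, 28, 28, 35) vary with month length.
This is the last Saturday of each month.
Last Saturday of July 2030: Jul 27 2030.
Last Saturday of August 2030: Aug 31 2030.
September 2030 ends with Saturday Sep 28 2030.
Last Saturday of October 2030: Oct 26 2030.

Oct 26 2030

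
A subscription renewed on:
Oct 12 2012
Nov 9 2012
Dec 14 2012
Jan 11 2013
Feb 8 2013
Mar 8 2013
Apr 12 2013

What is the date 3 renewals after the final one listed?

Jul 12 2013

These are Fridays at 28- or 35-day spacing (28, 35, 28, 28, 28, 35).
The pattern: 2nd Friday of the month.
May 2013 — 2nd Friday is May 10 2013.
2nd Friday of June 2013: Jun 14 2013.
July 2013 — 2nd Friday is Jul 12 2013.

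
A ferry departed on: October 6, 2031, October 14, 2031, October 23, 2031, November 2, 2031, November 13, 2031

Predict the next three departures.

Intervals are 8, 9, 10, 11 days — an arithmetic progression with common difference 1.
Next gap: 12 days. November 13, 2031 + 12 days = November 25, 2031.
Next gap: 13 days. November 25, 2031 + 13 days = December 8, 2031.
Next gap: 14 days. December 8, 2031 + 14 days = December 22, 2031.

November 25, 2031; December 8, 2031; December 22, 2031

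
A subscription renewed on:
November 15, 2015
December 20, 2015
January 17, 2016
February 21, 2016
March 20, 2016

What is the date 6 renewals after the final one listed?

These are Sundays at 28- or 35-day spacing (35, 28, 35, 28).
The pattern: 3rd Sunday of the month.
3rd Sunday of April 2016: April 17, 2016.
3rd Sunday of May 2016: May 15, 2016.
3rd Sunday of June 2016: June 19, 2016.
3rd Sunday of July 2016: July 17, 2016.
August 2016 — 3rd Sunday is August 21, 2016.
3rd Sunday of September 2016: September 18, 2016.

September 18, 2016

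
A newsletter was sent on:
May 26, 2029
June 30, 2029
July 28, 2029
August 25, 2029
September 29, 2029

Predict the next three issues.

Every date is a Saturday; gaps 35, 28, 28, 35 days.
Each is the last Saturday of its month (at least one falls on the 29th or later, ruling out '4th Saturday').
Last Saturday of October 2029: October 27, 2029.
November 2029 ends with Saturday November 24, 2029.
December 2029 ends with Saturday December 29, 2029.

October 27, 2029; November 24, 2029; December 29, 2029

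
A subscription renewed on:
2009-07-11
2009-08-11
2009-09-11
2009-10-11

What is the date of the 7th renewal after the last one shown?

The day-of-month is always 11 (31, 31, 30 days between events).
So this recurs on the 11th of each month.
November 2009: 2009-11-11.
December 2009: 2009-12-11.
January 2010: 2010-01-11.
February 2010: 2010-02-11.
March 2010: 2010-03-11.
April 2010: 2010-04-11.
May 2010: 2010-05-11.

2010-05-11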